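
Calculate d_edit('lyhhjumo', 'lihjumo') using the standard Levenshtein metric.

Let D[i][j] be the edit distance between the first i characters of 'lyhhjumo' and the first j characters of 'lihjumo', with D[i][0] = i, D[0][j] = j, and D[i][j] = D[i-1][j-1] if the characters match, else 1 + min(D[i-1][j], D[i][j-1], D[i-1][j-1]). Filling the table (rows: prefixes of 'lyhhjumo', columns: prefixes of 'lihjumo'):
     ε  l  i  h  j  u  m  o
  ε  0  1  2  3  4  5  6  7
  l  1  0  1  2  3  4  5  6
  y  2  1  1  2  3  4  5  6
  h  3  2  2  1  2  3  4  5
  h  4  3  3  2  2  3  4  5
  j  5  4  4  3  2  3  4  5
  u  6  5  5  4  3  2  3  4
  m  7  6  6  5  4  3  2  3
  o  8  7  7  6  5  4  3  2
The bottom-right entry gives D[8][7] = 2, so no sequence of fewer than 2 edits works. Backtracking through the table gives one optimal edit sequence (2 edits):
  lyhhjumo → lhhjumo (del y @2)
  lhhjumo → lihjumo (sub h→i @2)
Edit distance = 2.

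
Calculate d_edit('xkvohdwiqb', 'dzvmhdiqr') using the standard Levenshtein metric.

Let D[i][j] be the edit distance between the first i characters of 'xkvohdwiqb' and the first j characters of 'dzvmhdiqr', with D[i][0] = i, D[0][j] = j, and D[i][j] = D[i-1][j-1] if the characters match, else 1 + min(D[i-1][j], D[i][j-1], D[i-1][j-1]). Filling the table (rows: prefixes of 'xkvohdwiqb', columns: prefixes of 'dzvmhdiqr'):
     ε  d  z  v  m  h  d  i  q  r
  ε  0  1  2  3  4  5  6  7  8  9
  x  1  1  2  3  4  5  6  7  8  9
  k  2  2  2  3  4  5  6  7  8  9
  v  3  3  3  2  3  4  5  6  7  8
  o  4  4  4  3  3  4  5  6  7  8
  h  5  5  5  4  4  3  4  5  6  7
  d  6  5  6  5  5  4  3  4  5  6
  w  7  6  6  6  6  5  4  4  5  6
  i  8  7  7  7  7  6  5  4  5  6
  q  9  8  8  8  8  7  6  5  4  5
  b 10  9  9  9  9  8  7  6  5  5
The bottom-right entry gives D[10][9] = 5, so no sequence of fewer than 5 edits works. Backtracking through the table gives one optimal edit sequence (5 edits):
  xkvohdwiqb → dkvohdwiqb (sub x→d @1)
  dkvohdwiqb → dzvohdwiqb (sub k→z @2)
  dzvohdwiqb → dzvmhdwiqb (sub o→m @4)
  dzvmhdwiqb → dzvmhdiqb (del w @7)
  dzvmhdiqb → dzvmhdiqr (sub b→r @9)
Edit distance = 5.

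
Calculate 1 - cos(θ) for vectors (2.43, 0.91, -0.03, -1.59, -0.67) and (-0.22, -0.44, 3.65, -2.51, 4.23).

With u = (2.43, 0.91, -0.03, -1.59, -0.67), v = (-0.22, -0.44, 3.65, -2.51, 4.23):
u·v = 2.43·(-0.22) + 0.91·(-0.44) + (-0.03)·3.65 + (-1.59)·(-2.51) + (-0.67)·4.23 = (-0.5346) + (-0.4004) + (-0.1095) + 3.9909 + (-2.8341) = 0.1123.
|u| = √(2.43² + 0.91² + (-0.03)² + (-1.59)² + (-0.67)²) = √(5.9049 + 0.8281 + 0.0009 + 2.5281 + 0.4489) = √9.7109, |v| = √((-0.22)² + (-0.44)² + 3.65² + (-2.51)² + 4.23²) = √(0.0484 + 0.1936 + 13.3225 + 6.3001 + 17.8929) = √37.7575.
cos θ = (u·v)/(|u||v|) = 0.1123/(√9.7109·√37.7575) ≈ 0.0059
Cosine distance = 1 - cos θ ≈ 1 - 0.0059 = 0.9941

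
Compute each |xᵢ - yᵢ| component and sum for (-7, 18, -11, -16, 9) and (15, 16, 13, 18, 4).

Σ|x_i - y_i| = |-7 - 15| + |18 - 16| + |-11 - 13| + |-16 - 18| + |9 - 4| = 22 + 2 + 24 + 34 + 5 = 87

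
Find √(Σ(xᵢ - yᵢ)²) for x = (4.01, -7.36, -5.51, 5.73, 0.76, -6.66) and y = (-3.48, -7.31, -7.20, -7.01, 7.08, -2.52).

√(Σ(x_i - y_i)²) = √((4.01 - (-3.48))² + (-7.36 - (-7.31))² + (-5.51 - (-7.2))² + (5.73 - (-7.01))² + (0.76 - 7.08)² + (-6.66 - (-2.52))²)
= √(7.49² + (-0.05)² + 1.69² + 12.74² + (-6.32)² + (-4.14)²) = √(56.1001 + 0.0025 + 2.8561 + 162.3076 + 39.9424 + 17.1396) = √278.3483 ≈ 16.6838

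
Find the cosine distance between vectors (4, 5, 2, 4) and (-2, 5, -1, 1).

With u = (4, 5, 2, 4), v = (-2, 5, -1, 1):
u·v = 4·(-2) + 5·5 + 2·(-1) + 4·1 = (-8) + 25 + (-2) + 4 = 19.
|u| = √(4² + 5² + 2² + 4²) = √61, |v| = √((-2)² + 5² + (-1)² + 1²) = √31, so |u||v| = √(61·31) = √1891.
cos θ = (u·v)/(|u||v|) = 19/√1891 ≈ 0.4369
Cosine distance = 1 - cos θ ≈ 1 - 0.4369 = 0.5631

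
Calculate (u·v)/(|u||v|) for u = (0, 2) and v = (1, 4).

With u = (0, 2), v = (1, 4):
u·v = 0·1 + 2·4 = 0 + 8 = 8.
|u| = √(0² + 2²) = √4, |v| = √(1² + 4²) = √17, so |u||v| = √(4·17) = √68.
cos θ = (u·v)/(|u||v|) = 8/√68 ≈ 0.9701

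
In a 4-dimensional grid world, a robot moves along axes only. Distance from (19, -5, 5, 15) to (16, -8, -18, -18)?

Σ|x_i - y_i| = |19 - 16| + |-5 - (-8)| + |5 - (-18)| + |15 - (-18)| = 3 + 3 + 23 + 33 = 62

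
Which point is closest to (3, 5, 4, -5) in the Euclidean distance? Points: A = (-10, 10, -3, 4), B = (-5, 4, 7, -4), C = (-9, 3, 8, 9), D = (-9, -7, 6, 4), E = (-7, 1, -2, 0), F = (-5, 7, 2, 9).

Distances: d(A) = 18, d(B) ≈ 8.6603, d(C) ≈ 18.9737, d(D) ≈ 19.3132, d(E) ≈ 13.3041, d(F) ≈ 16.3707. Nearest: B = (-5, 4, 7, -4) with distance 8.6603.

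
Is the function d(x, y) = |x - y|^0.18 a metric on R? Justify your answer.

Yes. With 0 < p = 0.18 ≤ 1, d(x,y) = |x-y|^0.18 is a metric on R. Non-negativity and symmetry are immediate; |x-y|^0.18 = 0 ⟺ |x-y| = 0 ⟺ x = y. For the triangle inequality, the function t ↦ t^0.18 is subadditive on [0,∞) when p ≤ 1, so |x-z|^0.18 ≤ (|x-y| + |y-z|)^0.18 ≤ |x-y|^0.18 + |y-z|^0.18.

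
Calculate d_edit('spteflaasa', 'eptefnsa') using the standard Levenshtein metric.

Let D[i][j] be the edit distance between the first i characters of 'spteflaasa' and the first j characters of 'eptefnsa', with D[i][0] = i, D[0][j] = j, and D[i][j] = D[i-1][j-1] if the characters match, else 1 + min(D[i-1][j], D[i][j-1], D[i-1][j-1]). Filling the table (rows: prefixes of 'spteflaasa', columns: prefixes of 'eptefnsa'):
     ε  e  p  t  e  f  n  s  a
  ε  0  1  2  3  4  5  6  7  8
  s  1  1  2  3  4  5  6  6  7
  p  2  2  1  2  3  4  5  6  7
  t  3  3  2  1  2  3  4  5  6
  e  4  3  3  2  1  2  3  4  5
  f  5  4  4  3  2  1  2  3  4
  l  6  5  5  4  3  2  2  3  4
  a  7  6  6  5  4  3  3  3  3
  a  8  7  7  6  5  4  4  4  3
  s  9  8  8  7  6  5  5  4  4
  a 10  9  9  8  7  6  6  5  4
The bottom-right entry gives D[10][8] = 4, so no sequence of fewer than 4 edits works. Backtracking through the table gives one optimal edit sequence (4 edits):
  spteflaasa → epteflaasa (sub s→e @1)
  epteflaasa → eptefaasa (del l @6)
  eptefaasa → eptefasa (del a @6)
  eptefasa → eptefnsa (sub a→n @6)
Edit distance = 4.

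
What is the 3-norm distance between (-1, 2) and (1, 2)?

(Σ|x_i - y_i|^3)^(1/3) = (|-1 - 1|^3 + |2 - 2|^3)^(1/3)
= (2^3 + 0^3)^(1/3) = (8 + 0)^(1/3) = (8)^(1/3) = 2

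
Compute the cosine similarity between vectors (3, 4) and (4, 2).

With u = (3, 4), v = (4, 2):
u·v = 3·4 + 4·2 = 12 + 8 = 20.
|u| = √(3² + 4²) = √25, |v| = √(4² + 2²) = √20, so |u||v| = √(25·20) = √500.
cos θ = (u·v)/(|u||v|) = 20/√500 ≈ 0.8944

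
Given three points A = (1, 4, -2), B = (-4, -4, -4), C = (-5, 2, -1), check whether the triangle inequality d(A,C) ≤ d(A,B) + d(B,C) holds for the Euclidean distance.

d(A,B) = √(5² + 8² + 2²) = √93 ≈ 9.6437, d(B,C) = √(1² + 6² + 3²) = √46 ≈ 6.7823, d(A,C) = √(6² + 2² + 1²) = √41 ≈ 6.4031.
d(A,C) ≈ 6.4031 ≤ 9.6437 + 6.7823 = 16.426. Triangle inequality is satisfied.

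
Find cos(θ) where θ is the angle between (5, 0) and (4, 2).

With u = (5, 0), v = (4, 2):
u·v = 5·4 + 0·2 = 20 + 0 = 20.
|u| = √(5² + 0²) = √25, |v| = √(4² + 2²) = √20, so |u||v| = √(25·20) = √500.
cos θ = (u·v)/(|u||v|) = 20/√500 ≈ 0.8944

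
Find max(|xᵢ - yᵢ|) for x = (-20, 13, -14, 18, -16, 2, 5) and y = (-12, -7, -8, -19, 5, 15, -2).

max(|x_i - y_i|) = max(|-20 - (-12)|, |13 - (-7)|, |-14 - (-8)|, |18 - (-19)|, |-16 - 5|, |2 - 15|, |5 - (-2)|) = max(8, 20, 6, 37, 21, 13, 7) = 37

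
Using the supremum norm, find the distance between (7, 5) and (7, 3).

max(|x_i - y_i|) = max(|7 - 7|, |5 - 3|) = max(0, 2) = 2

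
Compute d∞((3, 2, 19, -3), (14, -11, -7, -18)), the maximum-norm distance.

max(|x_i - y_i|) = max(|3 - 14|, |2 - (-11)|, |19 - (-7)|, |-3 - (-18)|) = max(11, 13, 26, 15) = 26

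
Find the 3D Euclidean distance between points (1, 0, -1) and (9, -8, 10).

√(Σ(x_i - y_i)²) = √((1 - 9)² + (0 - (-8))² + (-1 - 10)²)
= √((-8)² + 8² + (-11)²) = √(64 + 64 + 121) = √249 ≈ 15.7797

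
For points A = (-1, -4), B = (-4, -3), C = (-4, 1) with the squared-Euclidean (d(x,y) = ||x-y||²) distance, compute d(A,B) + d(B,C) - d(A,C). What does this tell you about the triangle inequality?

d(A,B) = 3² + 1² = 10, d(B,C) = 0² + 4² = 16, d(A,C) = 3² + 5² = 34.
d(A,B) + d(B,C) - d(A,C) = 10 + 16 - 34 = 26 - 34 = -8. This is < 0, so the triangle inequality FAILS for these points (squared-Euclidean is not a metric).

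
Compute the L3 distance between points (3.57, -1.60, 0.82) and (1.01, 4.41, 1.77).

(Σ|x_i - y_i|^3)^(1/3) = (|3.57 - 1.01|^3 + |-1.6 - 4.41|^3 + |0.82 - 1.77|^3)^(1/3)
= (2.56^3 + 6.01^3 + 0.95^3)^(1/3) ≈ (16.7772 + 217.0818 + 0.8574)^(1/3) = (234.7164)^(1/3) ≈ 6.1685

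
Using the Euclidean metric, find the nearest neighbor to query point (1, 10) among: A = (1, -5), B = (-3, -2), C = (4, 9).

Distances: d(A) = 15, d(B) ≈ 12.6491, d(C) ≈ 3.1623. Nearest: C = (4, 9) with distance 3.1623.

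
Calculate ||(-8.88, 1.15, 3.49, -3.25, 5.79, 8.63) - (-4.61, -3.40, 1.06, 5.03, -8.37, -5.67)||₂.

√(Σ(x_i - y_i)²) = √((-8.88 - (-4.61))² + (1.15 - (-3.4))² + (3.49 - 1.06)² + (-3.25 - 5.03)² + (5.79 - (-8.37))² + (8.63 - (-5.67))²)
= √((-4.27)² + 4.55² + 2.43² + (-8.28)² + 14.16² + 14.3²) = √(18.2329 + 20.7025 + 5.9049 + 68.5584 + 200.5056 + 204.49) = √518.3943 ≈ 22.7683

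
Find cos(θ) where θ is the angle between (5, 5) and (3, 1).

With u = (5, 5), v = (3, 1):
u·v = 5·3 + 5·1 = 15 + 5 = 20.
|u| = √(5² + 5²) = √50, |v| = √(3² + 1²) = √10, so |u||v| = √(50·10) = √500.
cos θ = (u·v)/(|u||v|) = 20/√500 ≈ 0.8944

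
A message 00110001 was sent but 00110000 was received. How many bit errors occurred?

Differing positions: 8. Hamming distance = 1.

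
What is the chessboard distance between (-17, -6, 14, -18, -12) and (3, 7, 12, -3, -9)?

max(|x_i - y_i|) = max(|-17 - 3|, |-6 - 7|, |14 - 12|, |-18 - (-3)|, |-12 - (-9)|) = max(20, 13, 2, 15, 3) = 20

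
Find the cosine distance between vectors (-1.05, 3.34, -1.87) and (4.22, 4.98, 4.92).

With u = (-1.05, 3.34, -1.87), v = (4.22, 4.98, 4.92):
u·v = (-1.05)·4.22 + 3.34·4.98 + (-1.87)·4.92 = (-4.431) + 16.6332 + (-9.2004) = 3.0018.
|u| = √((-1.05)² + 3.34² + (-1.87)²) = √(1.1025 + 11.1556 + 3.4969) = √15.755, |v| = √(4.22² + 4.98² + 4.92²) = √(17.8084 + 24.8004 + 24.2064) = √66.8152.
cos θ = (u·v)/(|u||v|) = 3.0018/(√15.755·√66.8152) ≈ 0.0925
Cosine distance = 1 - cos θ ≈ 1 - 0.0925 = 0.9075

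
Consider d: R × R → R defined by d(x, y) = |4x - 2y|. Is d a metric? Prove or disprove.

No. d fails symmetry: d(3, 1) = |4·3 - 2·1| = |10| = 10, but d(1, 3) = |4·1 - 2·3| = |-2| = 2. Since 10 ≠ 2, d(x,y) ≠ d(y,x) in general.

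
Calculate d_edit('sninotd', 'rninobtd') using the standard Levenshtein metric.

Let D[i][j] be the edit distance between the first i characters of 'sninotd' and the first j characters of 'rninobtd', with D[i][0] = i, D[0][j] = j, and D[i][j] = D[i-1][j-1] if the characters match, else 1 + min(D[i-1][j], D[i][j-1], D[i-1][j-1]). Filling the table (rows: prefixes of 'sninotd', columns: prefixes of 'rninobtd'):
     ε  r  n  i  n  o  b  t  d
  ε  0  1  2  3  4  5  6  7  8
  s  1  1  2  3  4  5  6  7  8
  n  2  2  1  2  3  4  5  6  7
  i  3  3  2  1  2  3  4  5  6
  n  4  4  3  2  1  2  3  4  5
  o  5  5  4  3  2  1  2  3  4
  t  6  6  5  4  3  2  2  2  3
  d  7  7  6  5  4  3  3  3  2
The bottom-right entry gives D[7][8] = 2, so no sequence of fewer than 2 edits works. Backtracking through the table gives one optimal edit sequence (2 edits):
  sninotd → rninotd (sub s→r @1)
  rninotd → rninobtd (ins b @6)
Edit distance = 2.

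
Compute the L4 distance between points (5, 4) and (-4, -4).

(Σ|x_i - y_i|^4)^(1/4) = (|5 - (-4)|^4 + |4 - (-4)|^4)^(1/4)
= (9^4 + 8^4)^(1/4) = (6561 + 4096)^(1/4) = (10657)^(1/4) ≈ 10.1604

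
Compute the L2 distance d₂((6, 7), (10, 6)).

√(Σ(x_i - y_i)²) = √((6 - 10)² + (7 - 6)²)
= √((-4)² + 1²) = √(16 + 1) = √17 ≈ 4.1231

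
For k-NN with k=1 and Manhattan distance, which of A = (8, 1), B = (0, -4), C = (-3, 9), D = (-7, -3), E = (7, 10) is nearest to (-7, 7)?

Distances: d(A) = 21, d(B) = 18, d(C) = 6, d(D) = 10, d(E) = 17. Nearest: C = (-3, 9) with distance 6.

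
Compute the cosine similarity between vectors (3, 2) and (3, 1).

With u = (3, 2), v = (3, 1):
u·v = 3·3 + 2·1 = 9 + 2 = 11.
|u| = √(3² + 2²) = √13, |v| = √(3² + 1²) = √10, so |u||v| = √(13·10) = √130.
cos θ = (u·v)/(|u||v|) = 11/√130 ≈ 0.9648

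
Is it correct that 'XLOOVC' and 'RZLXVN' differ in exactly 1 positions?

Differing positions: 1, 2, 3, 4, 6. Hamming distance = 5, so the claim that d_H = 1 is false.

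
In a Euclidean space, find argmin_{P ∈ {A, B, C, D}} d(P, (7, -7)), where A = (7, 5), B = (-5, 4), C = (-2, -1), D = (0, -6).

Distances: d(A) = 12, d(B) ≈ 16.2788, d(C) ≈ 10.8167, d(D) ≈ 7.0711. Nearest: D = (0, -6) with distance 7.0711.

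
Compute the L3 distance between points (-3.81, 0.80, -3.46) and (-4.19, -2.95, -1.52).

(Σ|x_i - y_i|^3)^(1/3) = (|-3.81 - (-4.19)|^3 + |0.8 - (-2.95)|^3 + |-3.46 - (-1.52)|^3)^(1/3)
= (0.38^3 + 3.75^3 + 1.94^3)^(1/3) ≈ (0.0549 + 52.7344 + 7.3014)^(1/3) = (60.0907)^(1/3) ≈ 3.9168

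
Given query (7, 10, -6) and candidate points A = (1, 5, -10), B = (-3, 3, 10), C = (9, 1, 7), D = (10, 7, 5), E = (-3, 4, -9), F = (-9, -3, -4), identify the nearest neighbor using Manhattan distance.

Distances: d(A) = 15, d(B) = 33, d(C) = 24, d(D) = 17, d(E) = 19, d(F) = 31. Nearest: A = (1, 5, -10) with distance 15.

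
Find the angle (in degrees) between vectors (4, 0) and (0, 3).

With u = (4, 0), v = (0, 3):
u·v = 4·0 + 0·3 = 0 + 0 = 0.
|u| = √(4² + 0²) = √16, |v| = √(0² + 3²) = √9, so |u||v| = √(16·9) = √144 = 12.
cos θ = (u·v)/(|u||v|) = 0/12 = 0 (the vectors are orthogonal)
θ = arccos(0) = 90°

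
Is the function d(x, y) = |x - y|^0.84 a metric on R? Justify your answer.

Yes. With 0 < p = 0.84 ≤ 1, d(x,y) = |x-y|^0.84 is a metric on R. Non-negativity and symmetry are immediate; |x-y|^0.84 = 0 ⟺ |x-y| = 0 ⟺ x = y. For the triangle inequality, the function t ↦ t^0.84 is subadditive on [0,∞) when p ≤ 1, so |x-z|^0.84 ≤ (|x-y| + |y-z|)^0.84 ≤ |x-y|^0.84 + |y-z|^0.84.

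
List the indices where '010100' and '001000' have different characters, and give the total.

Differing positions: 2, 3, 4. Hamming distance = 3.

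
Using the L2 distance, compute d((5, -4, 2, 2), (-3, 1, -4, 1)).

(Σ|x_i - y_i|^2)^(1/2) = (|5 - (-3)|^2 + |-4 - 1|^2 + |2 - (-4)|^2 + |2 - 1|^2)^(1/2)
= (8^2 + 5^2 + 6^2 + 1^2)^(1/2) = (64 + 25 + 36 + 1)^(1/2) = (126)^(1/2) ≈ 11.225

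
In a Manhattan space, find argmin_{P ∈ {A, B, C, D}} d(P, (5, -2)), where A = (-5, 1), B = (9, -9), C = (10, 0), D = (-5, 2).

Distances: d(A) = 13, d(B) = 11, d(C) = 7, d(D) = 14. Nearest: C = (10, 0) with distance 7.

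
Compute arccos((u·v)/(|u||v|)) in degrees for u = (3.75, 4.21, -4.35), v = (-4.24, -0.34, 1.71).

With u = (3.75, 4.21, -4.35), v = (-4.24, -0.34, 1.71):
u·v = 3.75·(-4.24) + 4.21·(-0.34) + (-4.35)·1.71 = (-15.9) + (-1.4314) + (-7.4385) = -24.7699.
|u| = √(3.75² + 4.21² + (-4.35)²) = √(14.0625 + 17.7241 + 18.9225) = √50.7091, |v| = √((-4.24)² + (-0.34)² + 1.71²) = √(17.9776 + 0.1156 + 2.9241) = √21.0173.
cos θ = (u·v)/(|u||v|) = -24.7699/(√50.7091·√21.0173) ≈ -0.75874
θ = arccos(-0.75874) ≈ 139.35°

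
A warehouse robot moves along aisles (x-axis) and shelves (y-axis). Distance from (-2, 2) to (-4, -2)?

Σ|x_i - y_i| = |-2 - (-4)| + |2 - (-2)| = 2 + 4 = 6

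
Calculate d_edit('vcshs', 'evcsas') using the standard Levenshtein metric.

Let D[i][j] be the edit distance between the first i characters of 'vcshs' and the first j characters of 'evcsas', with D[i][0] = i, D[0][j] = j, and D[i][j] = D[i-1][j-1] if the characters match, else 1 + min(D[i-1][j], D[i][j-1], D[i-1][j-1]). Filling the table (rows: prefixes of 'vcshs', columns: prefixes of 'evcsas'):
     ε  e  v  c  s  a  s
  ε  0  1  2  3  4  5  6
  v  1  1  1  2  3  4  5
  c  2  2  2  1  2  3  4
  s  3  3  3  2  1  2  3
  h  4  4  4  3  2  2  3
  s  5  5  5  4  3  3  2
The bottom-right entry gives D[5][6] = 2, so no sequence of fewer than 2 edits works. Backtracking through the table gives one optimal edit sequence (2 edits):
  vcshs → evcshs (ins e @1)
  evcshs → evcsas (sub h→a @5)
Edit distance = 2.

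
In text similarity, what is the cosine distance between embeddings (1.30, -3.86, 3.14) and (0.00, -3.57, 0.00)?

With u = (1.30, -3.86, 3.14), v = (0.00, -3.57, 0.00):
u·v = 1.3·0 + (-3.86)·(-3.57) + 3.14·0 = 0 + 13.7802 + 0 = 13.7802.
|u| = √(1.3² + (-3.86)² + 3.14²) = √(1.69 + 14.8996 + 9.8596) = √26.4492, |v| = √(0² + (-3.57)² + 0²) = √(0 + 12.7449 + 0) = √12.7449.
cos θ = (u·v)/(|u||v|) = 13.7802/(√26.4492·√12.7449) ≈ 0.7506
Cosine distance = 1 - cos θ ≈ 1 - 0.7506 = 0.2494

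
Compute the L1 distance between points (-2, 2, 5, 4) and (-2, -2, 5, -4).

Σ|x_i - y_i| = |-2 - (-2)| + |2 - (-2)| + |5 - 5| + |4 - (-4)| = 0 + 4 + 0 + 8 = 12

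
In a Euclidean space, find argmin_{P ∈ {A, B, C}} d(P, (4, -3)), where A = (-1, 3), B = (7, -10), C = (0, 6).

Distances: d(A) ≈ 7.8102, d(B) ≈ 7.6158, d(C) ≈ 9.8489. Nearest: B = (7, -10) with distance 7.6158.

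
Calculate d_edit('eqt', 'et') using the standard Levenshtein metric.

Let D[i][j] be the edit distance between the first i characters of 'eqt' and the first j characters of 'et', with D[i][0] = i, D[0][j] = j, and D[i][j] = D[i-1][j-1] if the characters match, else 1 + min(D[i-1][j], D[i][j-1], D[i-1][j-1]). Filling the table (rows: prefixes of 'eqt', columns: prefixes of 'et'):
     ε  e  t
  ε  0  1  2
  e  1  0  1
  q  2  1  1
  t  3  2  1
The bottom-right entry gives D[3][2] = 1, so no sequence of fewer than 1 edit works. Backtracking through the table gives one optimal edit sequence (1 edit):
  eqt → et (del q @2)
Edit distance = 1.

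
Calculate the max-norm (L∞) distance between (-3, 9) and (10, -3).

max(|x_i - y_i|) = max(|-3 - 10|, |9 - (-3)|) = max(13, 12) = 13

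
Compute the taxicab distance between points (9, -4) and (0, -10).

Σ|x_i - y_i| = |9 - 0| + |-4 - (-10)| = 9 + 6 = 15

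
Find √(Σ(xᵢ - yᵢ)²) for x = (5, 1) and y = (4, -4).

√(Σ(x_i - y_i)²) = √((5 - 4)² + (1 - (-4))²)
= √(1² + 5²) = √(1 + 25) = √26 ≈ 5.099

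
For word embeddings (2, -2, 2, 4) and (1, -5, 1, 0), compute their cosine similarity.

With u = (2, -2, 2, 4), v = (1, -5, 1, 0):
u·v = 2·1 + (-2)·(-5) + 2·1 + 4·0 = 2 + 10 + 2 + 0 = 14.
|u| = √(2² + (-2)² + 2² + 4²) = √28, |v| = √(1² + (-5)² + 1² + 0²) = √27, so |u||v| = √(28·27) = √756.
cos θ = (u·v)/(|u||v|) = 14/√756 ≈ 0.5092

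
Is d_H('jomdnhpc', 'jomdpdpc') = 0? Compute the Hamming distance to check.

Differing positions: 5, 6. Hamming distance = 2, so the claim that d_H = 0 is false.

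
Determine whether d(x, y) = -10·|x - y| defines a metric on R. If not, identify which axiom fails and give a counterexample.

No. With c = -10 < 0, d fails non-negativity: d(5, 7) = -10·|5 - 7| = -10·2 = -20 < 0.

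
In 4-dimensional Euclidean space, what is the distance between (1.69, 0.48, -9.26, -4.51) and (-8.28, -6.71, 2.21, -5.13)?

√(Σ(x_i - y_i)²) = √((1.69 - (-8.28))² + (0.48 - (-6.71))² + (-9.26 - 2.21)² + (-4.51 - (-5.13))²)
= √(9.97² + 7.19² + (-11.47)² + 0.62²) = √(99.4009 + 51.6961 + 131.5609 + 0.3844) = √283.0423 ≈ 16.8239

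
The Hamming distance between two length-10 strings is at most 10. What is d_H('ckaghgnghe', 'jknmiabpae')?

Differing positions: 1, 3, 4, 5, 6, 7, 8, 9. Hamming distance = 8. The maximum possible Hamming distance for length-10 strings is 10, so d_H/10 = 8/10 = 0.8.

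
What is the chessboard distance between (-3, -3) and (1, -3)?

max(|x_i - y_i|) = max(|-3 - 1|, |-3 - (-3)|) = max(4, 0) = 4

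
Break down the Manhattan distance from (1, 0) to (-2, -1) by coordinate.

Σ|x_i - y_i| = |1 - (-2)| + |0 - (-1)| = 3 + 1 = 4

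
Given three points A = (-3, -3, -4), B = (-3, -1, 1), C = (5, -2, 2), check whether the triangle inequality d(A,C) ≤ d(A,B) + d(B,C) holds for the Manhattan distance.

d(A,B) = 0 + 2 + 5 = 7, d(B,C) = 8 + 1 + 1 = 10, d(A,C) = 8 + 1 + 6 = 15.
d(A,C) = 15 ≤ 7 + 10 = 17. Triangle inequality is satisfied.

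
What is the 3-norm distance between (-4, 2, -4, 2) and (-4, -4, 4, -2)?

(Σ|x_i - y_i|^3)^(1/3) = (|-4 - (-4)|^3 + |2 - (-4)|^3 + |-4 - 4|^3 + |2 - (-2)|^3)^(1/3)
= (0^3 + 6^3 + 8^3 + 4^3)^(1/3) = (0 + 216 + 512 + 64)^(1/3) = (792)^(1/3) ≈ 9.2521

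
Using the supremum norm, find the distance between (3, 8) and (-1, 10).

max(|x_i - y_i|) = max(|3 - (-1)|, |8 - 10|) = max(4, 2) = 4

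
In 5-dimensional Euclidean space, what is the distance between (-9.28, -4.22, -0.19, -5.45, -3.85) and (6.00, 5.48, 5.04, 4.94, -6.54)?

√(Σ(x_i - y_i)²) = √((-9.28 - 6)² + (-4.22 - 5.48)² + (-0.19 - 5.04)² + (-5.45 - 4.94)² + (-3.85 - (-6.54))²)
= √((-15.28)² + (-9.7)² + (-5.23)² + (-10.39)² + 2.69²) = √(233.4784 + 94.09 + 27.3529 + 107.9521 + 7.2361) = √470.1095 ≈ 21.682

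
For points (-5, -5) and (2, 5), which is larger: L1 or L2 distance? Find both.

L1 = |-5 - 2| + |-5 - 5| = 7 + 10 = 17
L2 = √(7² + 10²) = √149 ≈ 12.2066
L1 ≥ L2 always (equality iff movement is along one axis); L1 > L2 here.
Ratio L1/L2 = 17/√149 ≈ 1.3927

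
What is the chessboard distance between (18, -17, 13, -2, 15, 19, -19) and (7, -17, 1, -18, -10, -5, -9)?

max(|x_i - y_i|) = max(|18 - 7|, |-17 - (-17)|, |13 - 1|, |-2 - (-18)|, |15 - (-10)|, |19 - (-5)|, |-19 - (-9)|) = max(11, 0, 12, 16, 25, 24, 10) = 25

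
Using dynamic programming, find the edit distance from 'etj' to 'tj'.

Let D[i][j] be the edit distance between the first i characters of 'etj' and the first j characters of 'tj', with D[i][0] = i, D[0][j] = j, and D[i][j] = D[i-1][j-1] if the characters match, else 1 + min(D[i-1][j], D[i][j-1], D[i-1][j-1]). Filling the table (rows: prefixes of 'etj', columns: prefixes of 'tj'):
     ε  t  j
  ε  0  1  2
  e  1  1  2
  t  2  1  2
  j  3  2  1
The bottom-right entry gives D[3][2] = 1, so no sequence of fewer than 1 edit works. Backtracking through the table gives one optimal edit sequence (1 edit):
  etj → tj (del e @1)
Edit distance = 1.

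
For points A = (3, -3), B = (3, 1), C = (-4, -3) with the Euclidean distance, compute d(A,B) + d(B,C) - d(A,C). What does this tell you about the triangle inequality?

d(A,B) = √(0² + 4²) = √16 = 4, d(B,C) = √(7² + 4²) = √65 ≈ 8.0623, d(A,C) = √(7² + 0²) = √49 = 7.
d(A,B) + d(B,C) - d(A,C) = 4 + 8.0623 - 7 = 12.0623 - 7 = 5.0623 (to 4 decimal places). This is ≥ 0, so the triangle inequality holds for these points.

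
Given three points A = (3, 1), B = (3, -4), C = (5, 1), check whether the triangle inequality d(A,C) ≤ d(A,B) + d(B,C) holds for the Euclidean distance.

d(A,B) = √(0² + 5²) = √25 = 5, d(B,C) = √(2² + 5²) = √29 ≈ 5.3852, d(A,C) = √(2² + 0²) = √4 = 2.
d(A,C) = 2 ≤ 5 + 5.3852 = 10.3852. Triangle inequality is satisfied.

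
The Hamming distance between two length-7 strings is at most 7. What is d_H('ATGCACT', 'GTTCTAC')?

Differing positions: 1, 3, 5, 6, 7. Hamming distance = 5. The maximum possible Hamming distance for length-7 strings is 7, so d_H/7 = 5/7 ≈ 0.7143.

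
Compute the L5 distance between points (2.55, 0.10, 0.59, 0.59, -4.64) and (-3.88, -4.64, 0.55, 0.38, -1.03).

(Σ|x_i - y_i|^5)^(1/5) = (|2.55 - (-3.88)|^5 + |0.1 - (-4.64)|^5 + |0.59 - 0.55|^5 + |0.59 - 0.38|^5 + |-4.64 - (-1.03)|^5)^(1/5)
= (6.43^5 + 4.74^5 + 0.04^5 + 0.21^5 + 3.61^5)^(1/5) ≈ (10991.4469 + 2392.7191 + 0 + 0.0004 + 613.1066)^(1/5) = (13997.273)^(1/5) ≈ 6.7485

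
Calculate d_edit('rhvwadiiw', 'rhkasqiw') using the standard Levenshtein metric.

Let D[i][j] be the edit distance between the first i characters of 'rhvwadiiw' and the first j characters of 'rhkasqiw', with D[i][0] = i, D[0][j] = j, and D[i][j] = D[i-1][j-1] if the characters match, else 1 + min(D[i-1][j], D[i][j-1], D[i-1][j-1]). Filling the table (rows: prefixes of 'rhvwadiiw', columns: prefixes of 'rhkasqiw'):
     ε  r  h  k  a  s  q  i  w
  ε  0  1  2  3  4  5  6  7  8
  r  1  0  1  2  3  4  5  6  7
  h  2  1  0  1  2  3  4  5  6
  v  3  2  1  1  2  3  4  5  6
  w  4  3  2  2  2  3  4  5  5
  a  5  4  3  3  2  3  4  5  6
  d  6  5  4  4  3  3  4  5  6
  i  7  6  5  5  4  4  4  4  5
  i  8  7  6  6  5  5  5  4  5
  w  9  8  7  7  6  6  6  5  4
The bottom-right entry gives D[9][8] = 4, so no sequence of fewer than 4 edits works. Backtracking through the table gives one optimal edit sequence (4 edits):
  rhvwadiiw → rhwadiiw (del v @3)
  rhwadiiw → rhkadiiw (sub w→k @3)
  rhkadiiw → rhkasiiw (sub d→s @5)
  rhkasiiw → rhkasqiw (sub i→q @6)
Edit distance = 4.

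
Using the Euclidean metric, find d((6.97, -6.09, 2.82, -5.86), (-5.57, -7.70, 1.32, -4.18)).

√(Σ(x_i - y_i)²) = √((6.97 - (-5.57))² + (-6.09 - (-7.7))² + (2.82 - 1.32)² + (-5.86 - (-4.18))²)
= √(12.54² + 1.61² + 1.5² + (-1.68)²) = √(157.2516 + 2.5921 + 2.25 + 2.8224) = √164.9161 ≈ 12.842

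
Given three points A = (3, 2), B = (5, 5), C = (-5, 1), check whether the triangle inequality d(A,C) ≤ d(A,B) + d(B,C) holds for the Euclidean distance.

d(A,B) = √(2² + 3²) = √13 ≈ 3.6056, d(B,C) = √(10² + 4²) = √116 ≈ 10.7703, d(A,C) = √(8² + 1²) = √65 ≈ 8.0623.
d(A,C) ≈ 8.0623 ≤ 3.6056 + 10.7703 = 14.3759. Triangle inequality is satisfied.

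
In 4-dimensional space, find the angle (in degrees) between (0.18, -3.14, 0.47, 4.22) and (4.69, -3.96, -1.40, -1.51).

With u = (0.18, -3.14, 0.47, 4.22), v = (4.69, -3.96, -1.40, -1.51):
u·v = 0.18·4.69 + (-3.14)·(-3.96) + 0.47·(-1.4) + 4.22·(-1.51) = 0.8442 + 12.4344 + (-0.658) + (-6.3722) = 6.2484.
|u| = √(0.18² + (-3.14)² + 0.47² + 4.22²) = √(0.0324 + 9.8596 + 0.2209 + 17.8084) = √27.9213, |v| = √(4.69² + (-3.96)² + (-1.4)² + (-1.51)²) = √(21.9961 + 15.6816 + 1.96 + 2.2801) = √41.9178.
cos θ = (u·v)/(|u||v|) = 6.2484/(√27.9213·√41.9178) ≈ 0.182642
θ = arccos(0.182642) ≈ 79.48°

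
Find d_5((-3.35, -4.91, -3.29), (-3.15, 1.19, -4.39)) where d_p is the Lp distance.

(Σ|x_i - y_i|^5)^(1/5) = (|-3.35 - (-3.15)|^5 + |-4.91 - 1.19|^5 + |-3.29 - (-4.39)|^5)^(1/5)
= (0.2^5 + 6.1^5 + 1.1^5)^(1/5) ≈ (0.0003 + 8445.963 + 1.6105)^(1/5) = (8447.5738)^(1/5) ≈ 6.1002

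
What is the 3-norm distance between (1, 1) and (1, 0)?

(Σ|x_i - y_i|^3)^(1/3) = (|1 - 1|^3 + |1 - 0|^3)^(1/3)
= (0^3 + 1^3)^(1/3) = (0 + 1)^(1/3) = (1)^(1/3) = 1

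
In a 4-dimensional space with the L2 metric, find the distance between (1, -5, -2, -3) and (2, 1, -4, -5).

(Σ|x_i - y_i|^2)^(1/2) = (|1 - 2|^2 + |-5 - 1|^2 + |-2 - (-4)|^2 + |-3 - (-5)|^2)^(1/2)
= (1^2 + 6^2 + 2^2 + 2^2)^(1/2) = (1 + 36 + 4 + 4)^(1/2) = (45)^(1/2) ≈ 6.7082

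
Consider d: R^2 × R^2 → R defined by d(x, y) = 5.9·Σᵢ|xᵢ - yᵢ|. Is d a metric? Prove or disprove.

Yes. The L1 (Manhattan) norm induces a metric on R^2, and multiplying a metric by a positive constant 5.9 > 0 preserves all four axioms: non-negativity (5.9·||x-y|| ≥ 0), identity (5.9·||x-y|| = 0 ⟺ ||x-y|| = 0 ⟺ x = y), symmetry (||x-y|| = ||y-x||), and the triangle inequality (5.9·||x-z|| ≤ 5.9·||x-y|| + 5.9·||y-z||). So d is a metric.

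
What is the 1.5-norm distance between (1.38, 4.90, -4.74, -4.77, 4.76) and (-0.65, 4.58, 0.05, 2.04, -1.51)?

(Σ|x_i - y_i|^1.5)^(1/1.5) = (|1.38 - (-0.65)|^1.5 + |4.9 - 4.58|^1.5 + |-4.74 - 0.05|^1.5 + |-4.77 - 2.04|^1.5 + |4.76 - (-1.51)|^1.5)^(1/1.5)
= (2.03^1.5 + 0.32^1.5 + 4.79^1.5 + 6.81^1.5 + 6.27^1.5)^(1/1.5) ≈ (2.8923 + 0.181 + 10.4834 + 17.7714 + 15.7001)^(1/1.5) = (47.0282)^(1/1.5) ≈ 13.0288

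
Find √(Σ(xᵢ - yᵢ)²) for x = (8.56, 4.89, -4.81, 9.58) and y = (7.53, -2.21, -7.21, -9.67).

√(Σ(x_i - y_i)²) = √((8.56 - 7.53)² + (4.89 - (-2.21))² + (-4.81 - (-7.21))² + (9.58 - (-9.67))²)
= √(1.03² + 7.1² + 2.4² + 19.25²) = √(1.0609 + 50.41 + 5.76 + 370.5625) = √427.7934 ≈ 20.6832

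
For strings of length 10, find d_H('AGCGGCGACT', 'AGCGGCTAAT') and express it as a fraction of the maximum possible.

Differing positions: 7, 9. Hamming distance = 2. The maximum possible Hamming distance for length-10 strings is 10, so d_H/10 = 2/10 = 0.2.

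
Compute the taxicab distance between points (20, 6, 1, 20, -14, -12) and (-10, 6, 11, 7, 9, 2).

Σ|x_i - y_i| = |20 - (-10)| + |6 - 6| + |1 - 11| + |20 - 7| + |-14 - 9| + |-12 - 2| = 30 + 0 + 10 + 13 + 23 + 14 = 90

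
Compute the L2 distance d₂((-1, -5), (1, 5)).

√(Σ(x_i - y_i)²) = √((-1 - 1)² + (-5 - 5)²)
= √((-2)² + (-10)²) = √(4 + 100) = √104 ≈ 10.198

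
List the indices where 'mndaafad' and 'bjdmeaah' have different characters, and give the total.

Differing positions: 1, 2, 4, 5, 6, 8. Hamming distance = 6.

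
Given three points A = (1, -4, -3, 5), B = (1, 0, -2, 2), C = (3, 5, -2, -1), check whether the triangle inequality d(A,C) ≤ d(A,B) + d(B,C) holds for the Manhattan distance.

d(A,B) = 0 + 4 + 1 + 3 = 8, d(B,C) = 2 + 5 + 0 + 3 = 10, d(A,C) = 2 + 9 + 1 + 6 = 18.
d(A,C) = 18 ≤ 8 + 10 = 18. Triangle inequality is satisfied.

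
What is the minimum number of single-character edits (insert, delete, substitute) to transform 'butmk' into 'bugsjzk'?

Let D[i][j] be the edit distance between the first i characters of 'butmk' and the first j characters of 'bugsjzk', with D[i][0] = i, D[0][j] = j, and D[i][j] = D[i-1][j-1] if the characters match, else 1 + min(D[i-1][j], D[i][j-1], D[i-1][j-1]). Filling the table (rows: prefixes of 'butmk', columns: prefixes of 'bugsjzk'):
     ε  b  u  g  s  j  z  k
  ε  0  1  2  3  4  5  6  7
  b  1  0  1  2  3  4  5  6
  u  2  1  0  1  2  3  4  5
  t  3  2  1  1  2  3  4  5
  m  4  3  2  2  2  3  4  5
  k  5  4  3  3  3  3  4  4
The bottom-right entry gives D[5][7] = 4, so no sequence of fewer than 4 edits works. Backtracking through the table gives one optimal edit sequence (4 edits):
  butmk → bugtmk (ins g @3)
  bugtmk → bugstmk (ins s @4)
  bugstmk → bugsjmk (sub t→j @5)
  bugsjmk → bugsjzk (sub m→z @6)
Edit distance = 4.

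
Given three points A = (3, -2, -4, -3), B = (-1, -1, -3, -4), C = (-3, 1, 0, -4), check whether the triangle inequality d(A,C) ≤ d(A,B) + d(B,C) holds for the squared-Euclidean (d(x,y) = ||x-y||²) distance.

d(A,B) = 4² + 1² + 1² + 1² = 19, d(B,C) = 2² + 2² + 3² + 0² = 17, d(A,C) = 6² + 3² + 4² + 1² = 62.
d(A,C) = 62 > 19 + 17 = 36. Triangle inequality is VIOLATED. (Squared-Euclidean is not a metric — this is a counterexample.)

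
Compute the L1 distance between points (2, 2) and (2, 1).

Σ|x_i - y_i| = |2 - 2| + |2 - 1| = 0 + 1 = 1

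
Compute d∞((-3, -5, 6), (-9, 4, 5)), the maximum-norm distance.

max(|x_i - y_i|) = max(|-3 - (-9)|, |-5 - 4|, |6 - 5|) = max(6, 9, 1) = 9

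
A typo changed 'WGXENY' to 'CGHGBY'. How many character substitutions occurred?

Differing positions: 1, 3, 4, 5. Hamming distance = 4.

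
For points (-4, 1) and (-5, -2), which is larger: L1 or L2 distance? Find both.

L1 = |-4 - (-5)| + |1 - (-2)| = 1 + 3 = 4
L2 = √(1² + 3²) = √10 ≈ 3.1623
L1 ≥ L2 always (equality iff movement is along one axis); L1 > L2 here.
Ratio L1/L2 = 4/√10 ≈ 1.2649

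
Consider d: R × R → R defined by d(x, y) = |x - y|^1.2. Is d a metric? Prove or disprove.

No. d(x,y) = |x-y|^1.2 fails the triangle inequality since p = 1.2 > 1. Counterexample: x = -5, y = 3, z = 4. d(x,z) = |-5 - 4|^1.2 = 9^1.2 ≈ 13.9666, but d(x,y) + d(y,z) = 8^1.2 + 1^1.2 ≈ 12.1257 + 1 = 13.1257. Since 13.9666 > 13.1257, the triangle inequality is violated.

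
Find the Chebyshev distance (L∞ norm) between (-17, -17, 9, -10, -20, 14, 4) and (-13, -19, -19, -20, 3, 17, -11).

max(|x_i - y_i|) = max(|-17 - (-13)|, |-17 - (-19)|, |9 - (-19)|, |-10 - (-20)|, |-20 - 3|, |14 - 17|, |4 - (-11)|) = max(4, 2, 28, 10, 23, 3, 15) = 28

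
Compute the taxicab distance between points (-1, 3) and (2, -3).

Σ|x_i - y_i| = |-1 - 2| + |3 - (-3)| = 3 + 6 = 9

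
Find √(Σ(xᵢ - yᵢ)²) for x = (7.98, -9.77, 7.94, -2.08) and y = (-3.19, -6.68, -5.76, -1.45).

√(Σ(x_i - y_i)²) = √((7.98 - (-3.19))² + (-9.77 - (-6.68))² + (7.94 - (-5.76))² + (-2.08 - (-1.45))²)
= √(11.17² + (-3.09)² + 13.7² + (-0.63)²) = √(124.7689 + 9.5481 + 187.69 + 0.3969) = √322.4039 ≈ 17.9556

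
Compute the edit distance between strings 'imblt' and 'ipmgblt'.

Let D[i][j] be the edit distance between the first i characters of 'imblt' and the first j characters of 'ipmgblt', with D[i][0] = i, D[0][j] = j, and D[i][j] = D[i-1][j-1] if the characters match, else 1 + min(D[i-1][j], D[i][j-1], D[i-1][j-1]). Filling the table (rows: prefixes of 'imblt', columns: prefixes of 'ipmgblt'):
     ε  i  p  m  g  b  l  t
  ε  0  1  2  3  4  5  6  7
  i  1  0  1  2  3  4  5  6
  m  2  1  1  1  2  3  4  5
  b  3  2  2  2  2  2  3  4
  l  4  3  3  3  3  3  2  3
  t  5  4  4  4  4  4  3  2
The bottom-right entry gives D[5][7] = 2, so no sequence of fewer than 2 edits works. Backtracking through the table gives one optimal edit sequence (2 edits):
  imblt → ipmblt (ins p @2)
  ipmblt → ipmgblt (ins g @4)
Edit distance = 2.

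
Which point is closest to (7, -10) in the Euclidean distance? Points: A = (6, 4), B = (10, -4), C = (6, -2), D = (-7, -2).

Distances: d(A) ≈ 14.0357, d(B) ≈ 6.7082, d(C) ≈ 8.0623, d(D) ≈ 16.1245. Nearest: B = (10, -4) with distance 6.7082.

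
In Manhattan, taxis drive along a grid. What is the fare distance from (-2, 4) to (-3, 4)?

Σ|x_i - y_i| = |-2 - (-3)| + |4 - 4| = 1 + 0 = 1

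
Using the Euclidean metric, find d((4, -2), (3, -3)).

√(Σ(x_i - y_i)²) = √((4 - 3)² + (-2 - (-3))²)
= √(1² + 1²) = √(1 + 1) = √2 ≈ 1.4142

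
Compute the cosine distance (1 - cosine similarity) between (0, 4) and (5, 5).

With u = (0, 4), v = (5, 5):
u·v = 0·5 + 4·5 = 0 + 20 = 20.
|u| = √(0² + 4²) = √16, |v| = √(5² + 5²) = √50, so |u||v| = √(16·50) = √800.
cos θ = (u·v)/(|u||v|) = 20/√800 ≈ 0.7071
Cosine distance = 1 - cos θ ≈ 1 - 0.7071 = 0.2929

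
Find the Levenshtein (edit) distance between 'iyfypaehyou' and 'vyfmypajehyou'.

Let D[i][j] be the edit distance between the first i characters of 'iyfypaehyou' and the first j characters of 'vyfmypajehyou', with D[i][0] = i, D[0][j] = j, and D[i][j] = D[i-1][j-1] if the characters match, else 1 + min(D[i-1][j], D[i][j-1], D[i-1][j-1]). Filling the table (rows: prefixes of 'iyfypaehyou', columns: prefixes of 'vyfmypajehyou'):
     ε  v  y  f  m  y  p  a  j  e  h  y  o  u
  ε  0  1  2  3  4  5  6  7  8  9 10 11 12 13
  i  1  1  2  3  4  5  6  7  8  9 10 11 12 13
  y  2  2  1  2  3  4  5  6  7  8  9 10 11 12
  f  3  3  2  1  2  3  4  5  6  7  8  9 10 11
  y  4  4  3  2  2  2  3  4  5  6  7  8  9 10
  p  5  5  4  3  3  3  2  3  4  5  6  7  8  9
  a  6  6  5  4  4  4  3  2  3  4  5  6  7  8
  e  7  7  6  5  5  5  4  3  3  3  4  5  6  7
  h  8  8  7  6  6  6  5  4  4  4  3  4  5  6
  y  9  9  8  7  7  6  6  5  5  5  4  3  4  5
  o 10 10  9  8  8  7  7  6  6  6  5  4  3  4
  u 11 11 10  9  9  8  8  7  7  7  6  5  4  3
The bottom-right entry gives D[11][13] = 3, so no sequence of fewer than 3 edits works. Backtracking through the table gives one optimal edit sequence (3 edits):
  iyfypaehyou → vyfypaehyou (sub i→v @1)
  vyfypaehyou → vyfmypaehyou (ins m @4)
  vyfmypaehyou → vyfmypajehyou (ins j @8)
Edit distance = 3.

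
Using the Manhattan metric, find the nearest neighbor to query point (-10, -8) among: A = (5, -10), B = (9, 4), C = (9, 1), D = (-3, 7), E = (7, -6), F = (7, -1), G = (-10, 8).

Distances: d(A) = 17, d(B) = 31, d(C) = 28, d(D) = 22, d(E) = 19, d(F) = 24, d(G) = 16. Nearest: G = (-10, 8) with distance 16.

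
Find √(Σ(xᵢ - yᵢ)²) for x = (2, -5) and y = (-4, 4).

√(Σ(x_i - y_i)²) = √((2 - (-4))² + (-5 - 4)²)
= √(6² + (-9)²) = √(36 + 81) = √117 ≈ 10.8167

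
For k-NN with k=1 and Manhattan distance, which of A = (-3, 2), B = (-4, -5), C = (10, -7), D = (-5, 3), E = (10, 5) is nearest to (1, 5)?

Distances: d(A) = 7, d(B) = 15, d(C) = 21, d(D) = 8, d(E) = 9. Nearest: A = (-3, 2) with distance 7.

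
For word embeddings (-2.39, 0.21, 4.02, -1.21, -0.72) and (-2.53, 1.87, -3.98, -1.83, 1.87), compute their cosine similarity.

With u = (-2.39, 0.21, 4.02, -1.21, -0.72), v = (-2.53, 1.87, -3.98, -1.83, 1.87):
u·v = (-2.39)·(-2.53) + 0.21·1.87 + 4.02·(-3.98) + (-1.21)·(-1.83) + (-0.72)·1.87 = 6.0467 + 0.3927 + (-15.9996) + 2.2143 + (-1.3464) = -8.6923.
|u| = √((-2.39)² + 0.21² + 4.02² + (-1.21)² + (-0.72)²) = √(5.7121 + 0.0441 + 16.1604 + 1.4641 + 0.5184) = √23.8991, |v| = √((-2.53)² + 1.87² + (-3.98)² + (-1.83)² + 1.87²) = √(6.4009 + 3.4969 + 15.8404 + 3.3489 + 3.4969) = √32.584.
cos θ = (u·v)/(|u||v|) = -8.6923/(√23.8991·√32.584) ≈ -0.3115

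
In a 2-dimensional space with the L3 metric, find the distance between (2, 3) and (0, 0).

(Σ|x_i - y_i|^3)^(1/3) = (|2 - 0|^3 + |3 - 0|^3)^(1/3)
= (2^3 + 3^3)^(1/3) = (8 + 27)^(1/3) = (35)^(1/3) ≈ 3.2711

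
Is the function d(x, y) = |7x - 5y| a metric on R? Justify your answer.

No. d fails symmetry: d(9, 5) = |7·9 - 5·5| = |38| = 38, but d(5, 9) = |7·5 - 5·9| = |-10| = 10. Since 38 ≠ 10, d(x,y) ≠ d(y,x) in general.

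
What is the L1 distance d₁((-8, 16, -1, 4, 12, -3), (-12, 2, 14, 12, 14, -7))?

Σ|x_i - y_i| = |-8 - (-12)| + |16 - 2| + |-1 - 14| + |4 - 12| + |12 - 14| + |-3 - (-7)| = 4 + 14 + 15 + 8 + 2 + 4 = 47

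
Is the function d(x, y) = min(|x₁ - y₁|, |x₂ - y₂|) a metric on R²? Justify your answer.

No. d fails identity of indiscernibles: take x = (4, 0) and y = (4, 2). Then d(x,y) = min(|4 - 4|, |0 - 2|) = min(0, 2) = 0, yet x ≠ y.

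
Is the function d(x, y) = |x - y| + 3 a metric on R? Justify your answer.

No. d fails identity of indiscernibles (specifically d(x,x) = 0): d(-3, -3) = |-3 - (-3)| + 3 = 0 + 3 = 3 ≠ 0.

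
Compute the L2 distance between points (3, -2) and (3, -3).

(Σ|x_i - y_i|^2)^(1/2) = (|3 - 3|^2 + |-2 - (-3)|^2)^(1/2)
= (0^2 + 1^2)^(1/2) = (0 + 1)^(1/2) = (1)^(1/2) = 1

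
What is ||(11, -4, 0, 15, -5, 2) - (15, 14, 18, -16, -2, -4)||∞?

max(|x_i - y_i|) = max(|11 - 15|, |-4 - 14|, |0 - 18|, |15 - (-16)|, |-5 - (-2)|, |2 - (-4)|) = max(4, 18, 18, 31, 3, 6) = 31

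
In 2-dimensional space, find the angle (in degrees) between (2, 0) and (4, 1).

With u = (2, 0), v = (4, 1):
u·v = 2·4 + 0·1 = 8 + 0 = 8.
|u| = √(2² + 0²) = √4, |v| = √(4² + 1²) = √17, so |u||v| = √(4·17) = √68.
cos θ = (u·v)/(|u||v|) = 8/√68 ≈ 0.970143
θ = arccos(0.970143) ≈ 14.04°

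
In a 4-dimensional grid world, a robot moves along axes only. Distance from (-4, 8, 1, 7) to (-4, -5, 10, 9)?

Σ|x_i - y_i| = |-4 - (-4)| + |8 - (-5)| + |1 - 10| + |7 - 9| = 0 + 13 + 9 + 2 = 24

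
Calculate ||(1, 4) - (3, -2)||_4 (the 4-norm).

(Σ|x_i - y_i|^4)^(1/4) = (|1 - 3|^4 + |4 - (-2)|^4)^(1/4)
= (2^4 + 6^4)^(1/4) = (16 + 1296)^(1/4) = (1312)^(1/4) ≈ 6.0184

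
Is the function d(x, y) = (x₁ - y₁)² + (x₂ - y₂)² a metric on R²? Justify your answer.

No. The squared Euclidean distance fails the triangle inequality. Counterexample: x = (0, 0), y = (3, 1), z = (6, 2). d(x,z) = 6² + 2² = 40, but d(x,y) + d(y,z) = (3² + 1²) + (3² + 1²) = 10 + 10 = 20. Since 40 > 20, the triangle inequality is violated. (Note: √d, the ordinary Euclidean distance, IS a metric.)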